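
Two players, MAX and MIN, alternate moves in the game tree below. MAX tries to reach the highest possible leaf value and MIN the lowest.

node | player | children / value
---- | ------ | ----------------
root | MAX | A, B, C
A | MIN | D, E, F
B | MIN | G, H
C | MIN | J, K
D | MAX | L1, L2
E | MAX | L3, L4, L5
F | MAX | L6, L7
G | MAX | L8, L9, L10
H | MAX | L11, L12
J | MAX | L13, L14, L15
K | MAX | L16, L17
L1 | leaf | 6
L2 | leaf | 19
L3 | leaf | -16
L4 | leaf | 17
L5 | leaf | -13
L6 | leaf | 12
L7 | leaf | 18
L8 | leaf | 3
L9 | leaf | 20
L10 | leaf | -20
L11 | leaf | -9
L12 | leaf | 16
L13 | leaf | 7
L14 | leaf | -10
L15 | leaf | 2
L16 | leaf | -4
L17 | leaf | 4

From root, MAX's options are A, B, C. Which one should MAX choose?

A

D (MAX): max(6, 19) = 19
E (MAX): max(-16, 17, -13) = 17
F (MAX): max(12, 18) = 18
A (MIN): min(19, 17, 18) = 17
G (MAX): max(3, 20, -20) = 20
H (MAX): max(-9, 16) = 16
B (MIN): min(20, 16) = 16
J (MAX): max(7, -10, 2) = 7
K (MAX): max(-4, 4) = 4
C (MIN): min(7, 4) = 4
root (MAX): max(17, 16, 4) = 17
MAX at root wants the highest of {A=17, B=16, C=4}, so chooses A.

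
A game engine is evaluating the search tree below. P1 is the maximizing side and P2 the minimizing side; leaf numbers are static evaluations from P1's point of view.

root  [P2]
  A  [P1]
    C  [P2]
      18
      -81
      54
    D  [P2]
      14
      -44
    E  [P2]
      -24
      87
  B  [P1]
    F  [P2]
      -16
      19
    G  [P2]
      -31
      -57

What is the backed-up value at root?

C (P2): min(18, -81, 54) = -81
D (P2): min(14, -44) = -44
E (P2): min(-24, 87) = -24
A (P1): max(-81, -44, -24) = -24
F (P2): min(-16, 19) = -16
G (P2): min(-31, -57) = -57
B (P1): max(-16, -57) = -16
root (P2): min(-24, -16) = -24

-24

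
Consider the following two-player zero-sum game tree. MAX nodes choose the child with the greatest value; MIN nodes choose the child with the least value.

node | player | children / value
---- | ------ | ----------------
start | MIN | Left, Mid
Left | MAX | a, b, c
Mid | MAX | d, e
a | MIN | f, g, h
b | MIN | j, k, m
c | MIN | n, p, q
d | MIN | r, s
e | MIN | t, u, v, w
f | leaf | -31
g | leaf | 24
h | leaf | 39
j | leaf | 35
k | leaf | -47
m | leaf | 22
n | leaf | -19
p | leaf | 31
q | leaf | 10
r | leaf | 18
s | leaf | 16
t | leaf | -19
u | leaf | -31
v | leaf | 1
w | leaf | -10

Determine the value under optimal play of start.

a (MIN): min(-31, 24, 39) = -31
b (MIN): min(35, -47, 22) = -47
c (MIN): min(-19, 31, 10) = -19
Left (MAX): max(-31, -47, -19) = -19
d (MIN): min(18, 16) = 16
e (MIN): min(-19, -31, 1, -10) = -31
Mid (MAX): max(16, -31) = 16
start (MIN): min(-19, 16) = -19

-19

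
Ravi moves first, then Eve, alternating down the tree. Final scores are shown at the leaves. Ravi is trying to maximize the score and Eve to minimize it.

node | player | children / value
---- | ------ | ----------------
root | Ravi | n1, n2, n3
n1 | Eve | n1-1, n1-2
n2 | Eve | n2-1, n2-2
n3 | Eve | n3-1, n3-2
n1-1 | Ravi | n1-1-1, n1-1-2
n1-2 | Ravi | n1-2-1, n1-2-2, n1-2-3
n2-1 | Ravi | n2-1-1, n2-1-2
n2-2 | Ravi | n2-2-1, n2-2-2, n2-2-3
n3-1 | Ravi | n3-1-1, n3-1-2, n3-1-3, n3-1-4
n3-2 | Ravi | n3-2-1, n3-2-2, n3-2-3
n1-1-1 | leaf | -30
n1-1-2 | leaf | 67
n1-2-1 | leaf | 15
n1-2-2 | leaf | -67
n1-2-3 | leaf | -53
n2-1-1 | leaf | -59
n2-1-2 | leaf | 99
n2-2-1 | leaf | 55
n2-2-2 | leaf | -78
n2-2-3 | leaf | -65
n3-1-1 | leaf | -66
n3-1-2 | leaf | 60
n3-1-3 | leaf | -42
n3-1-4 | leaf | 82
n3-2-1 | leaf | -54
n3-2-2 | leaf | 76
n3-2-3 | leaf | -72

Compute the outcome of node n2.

55

n2-1 (Ravi): max(-59, 99) = 99
n2-2 (Ravi): max(55, -78, -65) = 55
n2 (Eve): min(99, 55) = 55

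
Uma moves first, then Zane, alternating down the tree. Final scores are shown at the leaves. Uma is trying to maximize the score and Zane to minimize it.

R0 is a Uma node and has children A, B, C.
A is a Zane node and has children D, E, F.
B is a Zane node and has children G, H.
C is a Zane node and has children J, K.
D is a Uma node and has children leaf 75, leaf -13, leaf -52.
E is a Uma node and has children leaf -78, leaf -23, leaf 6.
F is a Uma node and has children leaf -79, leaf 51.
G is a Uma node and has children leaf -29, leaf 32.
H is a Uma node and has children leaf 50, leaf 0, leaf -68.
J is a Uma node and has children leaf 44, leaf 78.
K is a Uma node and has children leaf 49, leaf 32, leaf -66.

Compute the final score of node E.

6

E (Uma): max(-78, -23, 6) = 6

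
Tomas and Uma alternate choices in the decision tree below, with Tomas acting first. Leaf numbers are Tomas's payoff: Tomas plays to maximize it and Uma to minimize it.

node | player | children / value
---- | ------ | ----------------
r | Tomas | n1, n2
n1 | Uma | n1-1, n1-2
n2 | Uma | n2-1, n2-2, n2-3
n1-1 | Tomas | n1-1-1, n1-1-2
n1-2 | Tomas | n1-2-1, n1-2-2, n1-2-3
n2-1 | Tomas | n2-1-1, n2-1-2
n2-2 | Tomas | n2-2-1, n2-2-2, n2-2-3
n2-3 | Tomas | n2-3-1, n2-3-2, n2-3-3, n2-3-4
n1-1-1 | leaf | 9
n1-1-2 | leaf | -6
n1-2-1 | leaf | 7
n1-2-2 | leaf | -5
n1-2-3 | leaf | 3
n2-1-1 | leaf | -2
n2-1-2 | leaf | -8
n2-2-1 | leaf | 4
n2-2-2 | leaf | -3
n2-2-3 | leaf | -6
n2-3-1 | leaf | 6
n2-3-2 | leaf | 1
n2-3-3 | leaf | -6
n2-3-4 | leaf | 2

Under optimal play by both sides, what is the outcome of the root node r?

7

n1-1 (Tomas): max(9, -6) = 9
n1-2 (Tomas): max(7, -5, 3) = 7
n1 (Uma): min(9, 7) = 7
n2-1 (Tomas): max(-2, -8) = -2
n2-2 (Tomas): max(4, -3, -6) = 4
n2-3 (Tomas): max(6, 1, -6, 2) = 6
n2 (Uma): min(-2, 4, 6) = -2
r (Tomas): max(7, -2) = 7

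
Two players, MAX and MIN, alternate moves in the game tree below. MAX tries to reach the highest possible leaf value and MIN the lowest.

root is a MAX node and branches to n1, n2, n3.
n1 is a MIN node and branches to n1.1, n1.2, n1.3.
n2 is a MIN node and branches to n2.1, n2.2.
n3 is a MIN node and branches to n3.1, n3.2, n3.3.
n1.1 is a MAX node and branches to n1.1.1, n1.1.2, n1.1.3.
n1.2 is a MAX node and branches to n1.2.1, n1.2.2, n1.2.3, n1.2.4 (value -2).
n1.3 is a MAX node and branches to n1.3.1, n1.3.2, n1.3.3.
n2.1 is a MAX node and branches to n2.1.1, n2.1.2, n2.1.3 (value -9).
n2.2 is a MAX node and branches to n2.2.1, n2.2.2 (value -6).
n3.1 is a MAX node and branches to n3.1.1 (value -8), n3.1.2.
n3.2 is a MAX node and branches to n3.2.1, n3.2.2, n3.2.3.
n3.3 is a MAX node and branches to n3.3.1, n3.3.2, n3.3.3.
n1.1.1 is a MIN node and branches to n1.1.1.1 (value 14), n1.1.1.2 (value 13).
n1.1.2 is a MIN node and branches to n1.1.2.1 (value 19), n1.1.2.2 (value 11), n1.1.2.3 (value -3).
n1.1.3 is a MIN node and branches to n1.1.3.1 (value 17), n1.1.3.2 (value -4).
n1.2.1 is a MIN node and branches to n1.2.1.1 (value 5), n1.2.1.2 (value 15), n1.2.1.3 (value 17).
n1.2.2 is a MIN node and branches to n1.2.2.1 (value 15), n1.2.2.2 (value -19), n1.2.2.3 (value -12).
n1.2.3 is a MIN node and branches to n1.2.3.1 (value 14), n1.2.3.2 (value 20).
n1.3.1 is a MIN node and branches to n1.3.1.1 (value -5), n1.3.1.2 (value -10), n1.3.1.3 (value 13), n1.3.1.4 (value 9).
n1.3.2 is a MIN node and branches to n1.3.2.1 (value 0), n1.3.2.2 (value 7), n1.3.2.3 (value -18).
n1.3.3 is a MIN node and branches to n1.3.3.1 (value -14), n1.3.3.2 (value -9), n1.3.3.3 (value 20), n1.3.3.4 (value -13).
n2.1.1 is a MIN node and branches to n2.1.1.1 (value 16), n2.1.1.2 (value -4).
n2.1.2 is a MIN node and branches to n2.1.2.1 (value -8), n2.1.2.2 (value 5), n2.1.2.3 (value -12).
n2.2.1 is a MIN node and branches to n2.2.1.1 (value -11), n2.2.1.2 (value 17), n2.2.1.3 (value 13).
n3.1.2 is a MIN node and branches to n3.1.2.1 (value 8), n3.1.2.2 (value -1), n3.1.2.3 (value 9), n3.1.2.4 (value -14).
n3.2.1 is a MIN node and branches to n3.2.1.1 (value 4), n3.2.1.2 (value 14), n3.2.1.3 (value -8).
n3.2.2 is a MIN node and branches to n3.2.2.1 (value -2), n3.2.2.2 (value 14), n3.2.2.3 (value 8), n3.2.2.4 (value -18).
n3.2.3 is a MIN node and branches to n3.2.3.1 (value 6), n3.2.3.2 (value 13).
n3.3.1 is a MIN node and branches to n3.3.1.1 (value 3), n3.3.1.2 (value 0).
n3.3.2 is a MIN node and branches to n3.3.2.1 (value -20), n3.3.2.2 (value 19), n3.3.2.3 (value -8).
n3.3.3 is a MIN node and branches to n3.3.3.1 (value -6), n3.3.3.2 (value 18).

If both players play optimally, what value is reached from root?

-6

n1.1.1 (MIN): min(14, 13) = 13
n1.1.2 (MIN): min(19, 11, -3) = -3
n1.1.3 (MIN): min(17, -4) = -4
n1.1 (MAX): max(13, -3, -4) = 13
n1.2.1 (MIN): min(5, 15, 17) = 5
n1.2.2 (MIN): min(15, -19, -12) = -19
n1.2.3 (MIN): min(14, 20) = 14
n1.2 (MAX): max(5, -19, 14, -2) = 14
n1.3.1 (MIN): min(-5, -10, 13, 9) = -10
n1.3.2 (MIN): min(0, 7, -18) = -18
n1.3.3 (MIN): min(-14, -9, 20, -13) = -14
n1.3 (MAX): max(-10, -18, -14) = -10
n1 (MIN): min(13, 14, -10) = -10
n2.1.1 (MIN): min(16, -4) = -4
n2.1.2 (MIN): min(-8, 5, -12) = -12
n2.1 (MAX): max(-4, -12, -9) = -4
n2.2.1 (MIN): min(-11, 17, 13) = -11
n2.2 (MAX): max(-11, -6) = -6
n2 (MIN): min(-4, -6) = -6
n3.1.2 (MIN): min(8, -1, 9, -14) = -14
n3.1 (MAX): max(-8, -14) = -8
n3.2.1 (MIN): min(4, 14, -8) = -8
n3.2.2 (MIN): min(-2, 14, 8, -18) = -18
n3.2.3 (MIN): min(6, 13) = 6
n3.2 (MAX): max(-8, -18, 6) = 6
n3.3.1 (MIN): min(3, 0) = 0
n3.3.2 (MIN): min(-20, 19, -8) = -20
n3.3.3 (MIN): min(-6, 18) = -6
n3.3 (MAX): max(0, -20, -6) = 0
n3 (MIN): min(-8, 6, 0) = -8
root (MAX): max(-10, -6, -8) = -6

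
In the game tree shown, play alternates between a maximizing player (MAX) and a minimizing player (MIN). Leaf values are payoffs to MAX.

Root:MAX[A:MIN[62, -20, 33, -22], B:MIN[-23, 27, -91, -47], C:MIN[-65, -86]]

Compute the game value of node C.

-86

C (MIN): min(-65, -86) = -86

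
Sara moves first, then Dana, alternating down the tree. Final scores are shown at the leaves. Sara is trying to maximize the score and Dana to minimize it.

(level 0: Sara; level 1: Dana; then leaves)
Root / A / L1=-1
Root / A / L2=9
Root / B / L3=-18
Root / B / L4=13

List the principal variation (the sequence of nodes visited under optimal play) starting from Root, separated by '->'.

A (Dana): min(-1, 9) = -1
B (Dana): min(-18, 13) = -18
Root (Sara): max(-1, -18) = -1
At Root, Sara picks A (highest: -1).
At A, Dana picks L1 (lowest: -1).
Terminal value -1.

Root -> A -> L1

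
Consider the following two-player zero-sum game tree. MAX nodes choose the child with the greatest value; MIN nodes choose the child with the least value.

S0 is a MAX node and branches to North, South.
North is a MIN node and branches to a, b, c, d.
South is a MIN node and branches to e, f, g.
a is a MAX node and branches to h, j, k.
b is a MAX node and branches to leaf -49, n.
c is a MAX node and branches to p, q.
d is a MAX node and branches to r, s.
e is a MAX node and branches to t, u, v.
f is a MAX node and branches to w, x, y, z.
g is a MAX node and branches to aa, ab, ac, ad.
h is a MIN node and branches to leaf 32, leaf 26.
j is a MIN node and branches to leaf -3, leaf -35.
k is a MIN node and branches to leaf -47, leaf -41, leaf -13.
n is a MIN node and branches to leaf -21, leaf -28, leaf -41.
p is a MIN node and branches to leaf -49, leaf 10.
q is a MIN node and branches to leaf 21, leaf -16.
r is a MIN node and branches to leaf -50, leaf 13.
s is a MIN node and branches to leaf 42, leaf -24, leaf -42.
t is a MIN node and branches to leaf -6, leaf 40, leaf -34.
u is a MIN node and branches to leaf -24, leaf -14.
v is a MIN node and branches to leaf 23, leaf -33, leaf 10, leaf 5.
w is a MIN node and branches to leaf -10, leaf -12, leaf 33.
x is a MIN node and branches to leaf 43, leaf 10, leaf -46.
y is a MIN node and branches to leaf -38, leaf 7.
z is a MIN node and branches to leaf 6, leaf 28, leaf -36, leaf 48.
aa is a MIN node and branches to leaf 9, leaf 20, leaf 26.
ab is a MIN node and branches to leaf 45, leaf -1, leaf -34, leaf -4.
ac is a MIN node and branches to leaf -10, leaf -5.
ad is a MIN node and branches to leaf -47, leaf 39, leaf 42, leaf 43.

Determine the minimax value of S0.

-24

h (MIN): min(32, 26) = 26
j (MIN): min(-3, -35) = -35
k (MIN): min(-47, -41, -13) = -47
a (MAX): max(26, -35, -47) = 26
n (MIN): min(-21, -28, -41) = -41
b (MAX): max(-49, -41) = -41
p (MIN): min(-49, 10) = -49
q (MIN): min(21, -16) = -16
c (MAX): max(-49, -16) = -16
r (MIN): min(-50, 13) = -50
s (MIN): min(42, -24, -42) = -42
d (MAX): max(-50, -42) = -42
North (MIN): min(26, -41, -16, -42) = -42
t (MIN): min(-6, 40, -34) = -34
u (MIN): min(-24, -14) = -24
v (MIN): min(23, -33, 10, 5) = -33
e (MAX): max(-34, -24, -33) = -24
w (MIN): min(-10, -12, 33) = -12
x (MIN): min(43, 10, -46) = -46
y (MIN): min(-38, 7) = -38
z (MIN): min(6, 28, -36, 48) = -36
f (MAX): max(-12, -46, -38, -36) = -12
aa (MIN): min(9, 20, 26) = 9
ab (MIN): min(45, -1, -34, -4) = -34
ac (MIN): min(-10, -5) = -10
ad (MIN): min(-47, 39, 42, 43) = -47
g (MAX): max(9, -34, -10, -47) = 9
South (MIN): min(-24, -12, 9) = -24
S0 (MAX): max(-42, -24) = -24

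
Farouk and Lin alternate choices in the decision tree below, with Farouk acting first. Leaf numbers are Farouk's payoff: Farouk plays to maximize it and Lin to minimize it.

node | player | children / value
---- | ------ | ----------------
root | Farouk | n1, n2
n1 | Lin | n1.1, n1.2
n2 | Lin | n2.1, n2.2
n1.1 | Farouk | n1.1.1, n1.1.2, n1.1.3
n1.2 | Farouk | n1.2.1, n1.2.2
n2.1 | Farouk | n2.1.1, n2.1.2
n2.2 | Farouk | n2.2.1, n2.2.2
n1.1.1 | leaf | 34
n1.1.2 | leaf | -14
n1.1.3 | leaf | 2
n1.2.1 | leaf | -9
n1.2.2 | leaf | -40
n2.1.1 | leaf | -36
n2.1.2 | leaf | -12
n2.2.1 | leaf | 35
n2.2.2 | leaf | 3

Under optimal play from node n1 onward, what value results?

n1.1 (Farouk): max(34, -14, 2) = 34
n1.2 (Farouk): max(-9, -40) = -9
n1 (Lin): min(34, -9) = -9

-9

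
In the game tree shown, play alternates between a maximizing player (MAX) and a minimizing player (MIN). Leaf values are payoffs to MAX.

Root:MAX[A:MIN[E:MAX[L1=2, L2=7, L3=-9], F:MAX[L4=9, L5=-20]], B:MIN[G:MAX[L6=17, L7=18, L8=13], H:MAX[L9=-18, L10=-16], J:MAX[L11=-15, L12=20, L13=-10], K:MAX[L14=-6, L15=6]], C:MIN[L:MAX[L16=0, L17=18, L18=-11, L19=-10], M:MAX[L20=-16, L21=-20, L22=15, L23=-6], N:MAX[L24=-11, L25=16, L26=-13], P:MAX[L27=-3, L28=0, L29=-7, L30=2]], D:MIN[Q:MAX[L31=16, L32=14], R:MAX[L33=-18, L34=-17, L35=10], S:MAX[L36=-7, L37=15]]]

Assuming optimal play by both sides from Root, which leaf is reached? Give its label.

L35

E (MAX): max(2, 7, -9) = 7
F (MAX): max(9, -20) = 9
A (MIN): min(7, 9) = 7
G (MAX): max(17, 18, 13) = 18
H (MAX): max(-18, -16) = -16
J (MAX): max(-15, 20, -10) = 20
K (MAX): max(-6, 6) = 6
B (MIN): min(18, -16, 20, 6) = -16
L (MAX): max(0, 18, -11, -10) = 18
M (MAX): max(-16, -20, 15, -6) = 15
N (MAX): max(-11, 16, -13) = 16
P (MAX): max(-3, 0, -7, 2) = 2
C (MIN): min(18, 15, 16, 2) = 2
Q (MAX): max(16, 14) = 16
R (MAX): max(-18, -17, 10) = 10
S (MAX): max(-7, 15) = 15
D (MIN): min(16, 10, 15) = 10
Root (MAX): max(7, -16, 2, 10) = 10
At Root, MAX picks D (highest: 10).
At D, MIN picks R (lowest: 10).
At R, MAX picks L35 (highest: 10).
Terminal value 10.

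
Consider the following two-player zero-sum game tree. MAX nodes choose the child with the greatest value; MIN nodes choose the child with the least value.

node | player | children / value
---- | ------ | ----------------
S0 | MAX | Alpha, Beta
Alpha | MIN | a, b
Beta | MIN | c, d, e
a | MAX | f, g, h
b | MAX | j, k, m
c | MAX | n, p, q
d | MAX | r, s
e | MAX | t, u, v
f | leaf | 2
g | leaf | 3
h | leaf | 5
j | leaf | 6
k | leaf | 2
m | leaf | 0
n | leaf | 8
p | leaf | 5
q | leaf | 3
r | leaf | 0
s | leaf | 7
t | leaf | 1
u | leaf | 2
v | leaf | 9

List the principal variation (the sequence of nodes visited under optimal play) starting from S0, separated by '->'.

S0 -> Beta -> d -> s

a (MAX): max(2, 3, 5) = 5
b (MAX): max(6, 2, 0) = 6
Alpha (MIN): min(5, 6) = 5
c (MAX): max(8, 5, 3) = 8
d (MAX): max(0, 7) = 7
e (MAX): max(1, 2, 9) = 9
Beta (MIN): min(8, 7, 9) = 7
S0 (MAX): max(5, 7) = 7
At S0, MAX picks Beta (highest: 7).
At Beta, MIN picks d (lowest: 7).
At d, MAX picks s (highest: 7).
Terminal value 7.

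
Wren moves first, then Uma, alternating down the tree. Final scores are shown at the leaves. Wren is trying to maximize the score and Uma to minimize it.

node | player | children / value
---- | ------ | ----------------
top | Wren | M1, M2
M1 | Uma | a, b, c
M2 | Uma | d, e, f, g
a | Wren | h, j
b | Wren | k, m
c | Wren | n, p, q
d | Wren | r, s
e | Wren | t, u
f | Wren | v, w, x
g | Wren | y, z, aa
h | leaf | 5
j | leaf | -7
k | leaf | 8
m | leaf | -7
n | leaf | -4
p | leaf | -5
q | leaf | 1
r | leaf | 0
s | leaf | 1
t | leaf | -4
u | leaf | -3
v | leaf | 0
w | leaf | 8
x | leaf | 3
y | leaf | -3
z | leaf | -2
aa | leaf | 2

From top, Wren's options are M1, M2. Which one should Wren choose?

M1

a (Wren): max(5, -7) = 5
b (Wren): max(8, -7) = 8
c (Wren): max(-4, -5, 1) = 1
M1 (Uma): min(5, 8, 1) = 1
d (Wren): max(0, 1) = 1
e (Wren): max(-4, -3) = -3
f (Wren): max(0, 8, 3) = 8
g (Wren): max(-3, -2, 2) = 2
M2 (Uma): min(1, -3, 8, 2) = -3
top (Wren): max(1, -3) = 1
Wren at top wants the highest of {M1=1, M2=-3}, so chooses M1.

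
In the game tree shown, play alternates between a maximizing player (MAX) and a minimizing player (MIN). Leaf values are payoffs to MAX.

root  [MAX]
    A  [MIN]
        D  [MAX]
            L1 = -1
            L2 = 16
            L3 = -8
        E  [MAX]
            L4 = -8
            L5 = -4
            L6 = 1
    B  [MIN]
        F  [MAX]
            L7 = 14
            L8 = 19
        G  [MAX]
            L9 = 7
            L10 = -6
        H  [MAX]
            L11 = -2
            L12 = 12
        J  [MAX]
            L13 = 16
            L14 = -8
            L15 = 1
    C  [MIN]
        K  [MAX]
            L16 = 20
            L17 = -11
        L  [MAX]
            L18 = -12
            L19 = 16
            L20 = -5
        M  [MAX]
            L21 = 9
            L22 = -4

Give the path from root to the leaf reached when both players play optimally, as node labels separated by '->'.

D (MAX): max(-1, 16, -8) = 16
E (MAX): max(-8, -4, 1) = 1
A (MIN): min(16, 1) = 1
F (MAX): max(14, 19) = 19
G (MAX): max(7, -6) = 7
H (MAX): max(-2, 12) = 12
J (MAX): max(16, -8, 1) = 16
B (MIN): min(19, 7, 12, 16) = 7
K (MAX): max(20, -11) = 20
L (MAX): max(-12, 16, -5) = 16
M (MAX): max(9, -4) = 9
C (MIN): min(20, 16, 9) = 9
root (MAX): max(1, 7, 9) = 9
At root, MAX picks C (highest: 9).
At C, MIN picks M (lowest: 9).
At M, MAX picks L21 (highest: 9).
Terminal value 9.

root -> C -> M -> L21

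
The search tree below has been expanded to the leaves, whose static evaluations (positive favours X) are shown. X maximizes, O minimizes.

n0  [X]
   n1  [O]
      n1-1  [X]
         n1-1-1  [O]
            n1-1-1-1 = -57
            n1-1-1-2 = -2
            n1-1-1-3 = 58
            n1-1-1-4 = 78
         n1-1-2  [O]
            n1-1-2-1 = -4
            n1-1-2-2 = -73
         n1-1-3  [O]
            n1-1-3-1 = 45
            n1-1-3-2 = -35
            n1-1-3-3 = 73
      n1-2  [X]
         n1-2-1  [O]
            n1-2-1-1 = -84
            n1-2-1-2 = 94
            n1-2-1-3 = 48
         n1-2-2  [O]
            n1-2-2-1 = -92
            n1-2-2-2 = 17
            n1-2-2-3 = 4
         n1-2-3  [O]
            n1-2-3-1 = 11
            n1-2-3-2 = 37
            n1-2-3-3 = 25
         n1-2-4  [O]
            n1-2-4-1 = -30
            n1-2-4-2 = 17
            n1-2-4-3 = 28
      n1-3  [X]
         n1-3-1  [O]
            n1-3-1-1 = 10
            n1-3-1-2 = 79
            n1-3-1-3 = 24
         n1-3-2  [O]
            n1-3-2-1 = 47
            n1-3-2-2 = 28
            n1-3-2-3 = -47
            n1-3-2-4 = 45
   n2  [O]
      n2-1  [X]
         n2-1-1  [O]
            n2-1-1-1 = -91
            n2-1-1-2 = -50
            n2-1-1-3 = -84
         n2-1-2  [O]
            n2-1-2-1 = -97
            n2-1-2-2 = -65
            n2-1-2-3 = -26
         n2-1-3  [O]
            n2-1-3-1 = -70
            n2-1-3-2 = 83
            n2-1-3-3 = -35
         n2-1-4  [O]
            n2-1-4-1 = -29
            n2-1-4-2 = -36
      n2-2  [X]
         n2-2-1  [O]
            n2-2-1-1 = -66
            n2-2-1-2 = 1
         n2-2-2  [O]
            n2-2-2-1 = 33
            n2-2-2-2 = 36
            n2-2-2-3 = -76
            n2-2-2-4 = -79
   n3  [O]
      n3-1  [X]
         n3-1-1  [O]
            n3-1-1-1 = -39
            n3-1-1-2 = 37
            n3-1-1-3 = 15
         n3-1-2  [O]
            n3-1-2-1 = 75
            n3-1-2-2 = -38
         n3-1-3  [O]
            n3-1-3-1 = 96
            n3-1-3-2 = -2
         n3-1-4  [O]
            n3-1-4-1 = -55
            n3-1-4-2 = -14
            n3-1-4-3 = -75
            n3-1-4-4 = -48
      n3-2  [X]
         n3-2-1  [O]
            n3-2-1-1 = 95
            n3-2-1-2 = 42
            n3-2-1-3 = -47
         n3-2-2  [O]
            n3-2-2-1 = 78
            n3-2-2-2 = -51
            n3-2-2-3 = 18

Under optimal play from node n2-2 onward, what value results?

n2-2-1 (O): min(-66, 1) = -66
n2-2-2 (O): min(33, 36, -76, -79) = -79
n2-2 (X): max(-66, -79) = -66

-66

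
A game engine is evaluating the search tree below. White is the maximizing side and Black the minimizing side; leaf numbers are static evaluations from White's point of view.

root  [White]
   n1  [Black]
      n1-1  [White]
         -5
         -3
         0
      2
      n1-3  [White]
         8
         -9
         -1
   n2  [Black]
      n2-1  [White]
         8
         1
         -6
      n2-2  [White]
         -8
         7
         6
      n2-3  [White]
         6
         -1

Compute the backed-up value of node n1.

0

n1-1 (White): max(-5, -3, 0) = 0
n1-3 (White): max(8, -9, -1) = 8
n1 (Black): min(0, 2, 8) = 0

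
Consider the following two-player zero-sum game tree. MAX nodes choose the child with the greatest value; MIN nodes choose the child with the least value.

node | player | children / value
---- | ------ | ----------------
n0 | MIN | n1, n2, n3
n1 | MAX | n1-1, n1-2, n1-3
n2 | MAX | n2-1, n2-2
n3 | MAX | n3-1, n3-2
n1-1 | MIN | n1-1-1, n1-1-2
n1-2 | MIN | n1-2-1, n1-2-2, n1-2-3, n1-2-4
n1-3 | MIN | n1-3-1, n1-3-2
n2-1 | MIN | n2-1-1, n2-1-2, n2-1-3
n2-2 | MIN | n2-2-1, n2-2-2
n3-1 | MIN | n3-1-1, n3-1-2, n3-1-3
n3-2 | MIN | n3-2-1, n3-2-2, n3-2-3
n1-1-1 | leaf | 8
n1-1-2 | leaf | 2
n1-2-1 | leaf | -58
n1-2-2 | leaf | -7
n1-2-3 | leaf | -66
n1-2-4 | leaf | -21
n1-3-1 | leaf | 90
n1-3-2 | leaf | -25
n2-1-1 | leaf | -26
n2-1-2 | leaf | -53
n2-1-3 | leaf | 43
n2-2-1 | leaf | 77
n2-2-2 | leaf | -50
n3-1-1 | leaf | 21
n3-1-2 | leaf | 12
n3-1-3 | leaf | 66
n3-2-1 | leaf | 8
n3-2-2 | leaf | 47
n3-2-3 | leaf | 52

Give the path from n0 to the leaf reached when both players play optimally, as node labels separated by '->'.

n0 -> n2 -> n2-2 -> n2-2-2

n1-1 (MIN): min(8, 2) = 2
n1-2 (MIN): min(-58, -7, -66, -21) = -66
n1-3 (MIN): min(90, -25) = -25
n1 (MAX): max(2, -66, -25) = 2
n2-1 (MIN): min(-26, -53, 43) = -53
n2-2 (MIN): min(77, -50) = -50
n2 (MAX): max(-53, -50) = -50
n3-1 (MIN): min(21, 12, 66) = 12
n3-2 (MIN): min(8, 47, 52) = 8
n3 (MAX): max(12, 8) = 12
n0 (MIN): min(2, -50, 12) = -50
At n0, MIN picks n2 (lowest: -50).
At n2, MAX picks n2-2 (highest: -50).
At n2-2, MIN picks n2-2-2 (lowest: -50).
Terminal value -50.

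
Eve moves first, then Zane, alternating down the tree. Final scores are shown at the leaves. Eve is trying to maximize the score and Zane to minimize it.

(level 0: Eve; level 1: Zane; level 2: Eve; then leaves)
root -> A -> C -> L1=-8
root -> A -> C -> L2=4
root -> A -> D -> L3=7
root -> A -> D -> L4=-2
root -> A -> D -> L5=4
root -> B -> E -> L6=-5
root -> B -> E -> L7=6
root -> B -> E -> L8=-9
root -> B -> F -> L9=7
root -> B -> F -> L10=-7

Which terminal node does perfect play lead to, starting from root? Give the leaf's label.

C (Eve): max(-8, 4) = 4
D (Eve): max(7, -2, 4) = 7
A (Zane): min(4, 7) = 4
E (Eve): max(-5, 6, -9) = 6
F (Eve): max(7, -7) = 7
B (Zane): min(6, 7) = 6
root (Eve): max(4, 6) = 6
At root, Eve picks B (highest: 6).
At B, Zane picks E (lowest: 6).
At E, Eve picks L7 (highest: 6).
Terminal value 6.

L7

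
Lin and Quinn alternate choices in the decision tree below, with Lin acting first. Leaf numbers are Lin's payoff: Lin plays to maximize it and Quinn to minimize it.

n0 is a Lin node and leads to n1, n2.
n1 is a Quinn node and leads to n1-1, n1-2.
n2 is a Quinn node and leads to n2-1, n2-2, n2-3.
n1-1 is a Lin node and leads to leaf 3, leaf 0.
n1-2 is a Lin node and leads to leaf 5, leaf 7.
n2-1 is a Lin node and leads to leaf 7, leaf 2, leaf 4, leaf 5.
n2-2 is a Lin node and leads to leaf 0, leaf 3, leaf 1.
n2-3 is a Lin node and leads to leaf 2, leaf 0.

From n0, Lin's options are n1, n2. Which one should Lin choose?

n1

n1-1 (Lin): max(3, 0) = 3
n1-2 (Lin): max(5, 7) = 7
n1 (Quinn): min(3, 7) = 3
n2-1 (Lin): max(7, 2, 4, 5) = 7
n2-2 (Lin): max(0, 3, 1) = 3
n2-3 (Lin): max(2, 0) = 2
n2 (Quinn): min(7, 3, 2) = 2
n0 (Lin): max(3, 2) = 3
Lin at n0 wants the highest of {n1=3, n2=2}, so chooses n1.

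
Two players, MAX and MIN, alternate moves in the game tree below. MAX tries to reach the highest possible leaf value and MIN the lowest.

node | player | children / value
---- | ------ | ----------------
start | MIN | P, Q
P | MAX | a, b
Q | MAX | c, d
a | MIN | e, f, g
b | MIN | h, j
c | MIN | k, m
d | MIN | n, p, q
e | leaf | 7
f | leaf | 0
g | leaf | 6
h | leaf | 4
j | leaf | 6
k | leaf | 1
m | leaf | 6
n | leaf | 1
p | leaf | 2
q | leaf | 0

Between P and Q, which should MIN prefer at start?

a (MIN): min(7, 0, 6) = 0
b (MIN): min(4, 6) = 4
P (MAX): max(0, 4) = 4
c (MIN): min(1, 6) = 1
d (MIN): min(1, 2, 0) = 0
Q (MAX): max(1, 0) = 1
MIN prefers the lower value; P=4, Q=1. Q is better since 1 < 4.

Q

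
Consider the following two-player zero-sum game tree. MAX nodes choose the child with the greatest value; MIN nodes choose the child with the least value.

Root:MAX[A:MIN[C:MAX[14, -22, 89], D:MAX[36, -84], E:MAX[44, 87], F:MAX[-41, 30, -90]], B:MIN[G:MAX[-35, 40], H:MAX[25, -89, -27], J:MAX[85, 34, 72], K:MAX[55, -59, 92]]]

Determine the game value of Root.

C (MAX): max(14, -22, 89) = 89
D (MAX): max(36, -84) = 36
E (MAX): max(44, 87) = 87
F (MAX): max(-41, 30, -90) = 30
A (MIN): min(89, 36, 87, 30) = 30
G (MAX): max(-35, 40) = 40
H (MAX): max(25, -89, -27) = 25
J (MAX): max(85, 34, 72) = 85
K (MAX): max(55, -59, 92) = 92
B (MIN): min(40, 25, 85, 92) = 25
Root (MAX): max(30, 25) = 30

30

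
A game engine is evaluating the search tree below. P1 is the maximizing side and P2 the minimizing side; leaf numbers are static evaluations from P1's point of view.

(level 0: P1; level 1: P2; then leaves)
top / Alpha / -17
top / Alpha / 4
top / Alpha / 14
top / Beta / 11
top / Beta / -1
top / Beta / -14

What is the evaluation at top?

Alpha (P2): min(-17, 4, 14) = -17
Beta (P2): min(11, -1, -14) = -14
top (P1): max(-17, -14) = -14

-14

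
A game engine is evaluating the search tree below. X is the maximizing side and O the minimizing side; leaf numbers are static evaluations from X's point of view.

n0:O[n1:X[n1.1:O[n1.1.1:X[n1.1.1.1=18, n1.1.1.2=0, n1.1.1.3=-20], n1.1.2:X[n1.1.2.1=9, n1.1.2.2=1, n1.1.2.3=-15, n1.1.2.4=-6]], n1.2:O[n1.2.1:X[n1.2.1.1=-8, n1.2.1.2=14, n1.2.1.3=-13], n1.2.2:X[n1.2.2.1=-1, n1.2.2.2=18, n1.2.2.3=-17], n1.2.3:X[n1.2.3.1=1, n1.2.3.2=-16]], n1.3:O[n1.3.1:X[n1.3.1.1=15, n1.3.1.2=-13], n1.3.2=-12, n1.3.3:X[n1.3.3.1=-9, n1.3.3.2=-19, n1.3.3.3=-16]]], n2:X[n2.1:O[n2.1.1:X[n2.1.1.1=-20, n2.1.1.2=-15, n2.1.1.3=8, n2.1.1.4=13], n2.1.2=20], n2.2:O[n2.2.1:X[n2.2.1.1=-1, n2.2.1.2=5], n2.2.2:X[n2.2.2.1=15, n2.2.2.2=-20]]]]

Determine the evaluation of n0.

n1.1.1 (X): max(18, 0, -20) = 18
n1.1.2 (X): max(9, 1, -15, -6) = 9
n1.1 (O): min(18, 9) = 9
n1.2.1 (X): max(-8, 14, -13) = 14
n1.2.2 (X): max(-1, 18, -17) = 18
n1.2.3 (X): max(1, -16) = 1
n1.2 (O): min(14, 18, 1) = 1
n1.3.1 (X): max(15, -13) = 15
n1.3.3 (X): max(-9, -19, -16) = -9
n1.3 (O): min(15, -12, -9) = -12
n1 (X): max(9, 1, -12) = 9
n2.1.1 (X): max(-20, -15, 8, 13) = 13
n2.1 (O): min(13, 20) = 13
n2.2.1 (X): max(-1, 5) = 5
n2.2.2 (X): max(15, -20) = 15
n2.2 (O): min(5, 15) = 5
n2 (X): max(13, 5) = 13
n0 (O): min(9, 13) = 9

9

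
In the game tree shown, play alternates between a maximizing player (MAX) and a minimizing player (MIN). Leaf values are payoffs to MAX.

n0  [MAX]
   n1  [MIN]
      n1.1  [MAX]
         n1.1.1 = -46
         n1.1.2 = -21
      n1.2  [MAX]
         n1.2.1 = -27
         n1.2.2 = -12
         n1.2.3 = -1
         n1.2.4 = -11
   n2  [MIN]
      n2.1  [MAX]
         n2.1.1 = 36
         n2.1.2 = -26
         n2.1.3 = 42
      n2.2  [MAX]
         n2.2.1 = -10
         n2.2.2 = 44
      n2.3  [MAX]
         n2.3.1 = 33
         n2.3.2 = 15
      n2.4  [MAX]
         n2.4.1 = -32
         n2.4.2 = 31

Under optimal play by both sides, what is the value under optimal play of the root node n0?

n1.1 (MAX): max(-46, -21) = -21
n1.2 (MAX): max(-27, -12, -1, -11) = -1
n1 (MIN): min(-21, -1) = -21
n2.1 (MAX): max(36, -26, 42) = 42
n2.2 (MAX): max(-10, 44) = 44
n2.3 (MAX): max(33, 15) = 33
n2.4 (MAX): max(-32, 31) = 31
n2 (MIN): min(42, 44, 33, 31) = 31
n0 (MAX): max(-21, 31) = 31

31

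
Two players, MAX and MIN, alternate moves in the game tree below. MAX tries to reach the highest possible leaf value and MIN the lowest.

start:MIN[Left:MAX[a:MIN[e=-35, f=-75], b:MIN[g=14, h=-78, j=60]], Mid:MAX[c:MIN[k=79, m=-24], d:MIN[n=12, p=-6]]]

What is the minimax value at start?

a (MIN): min(-35, -75) = -75
b (MIN): min(14, -78, 60) = -78
Left (MAX): max(-75, -78) = -75
c (MIN): min(79, -24) = -24
d (MIN): min(12, -6) = -6
Mid (MAX): max(-24, -6) = -6
start (MIN): min(-75, -6) = -75

-75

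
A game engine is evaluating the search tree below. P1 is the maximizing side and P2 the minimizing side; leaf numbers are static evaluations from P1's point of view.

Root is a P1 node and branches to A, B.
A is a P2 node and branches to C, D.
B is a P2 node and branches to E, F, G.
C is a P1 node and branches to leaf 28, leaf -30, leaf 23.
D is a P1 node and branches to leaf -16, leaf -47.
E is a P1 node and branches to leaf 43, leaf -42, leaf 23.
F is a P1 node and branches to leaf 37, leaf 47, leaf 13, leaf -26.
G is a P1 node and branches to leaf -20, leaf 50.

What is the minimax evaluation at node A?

C (P1): max(28, -30, 23) = 28
D (P1): max(-16, -47) = -16
A (P2): min(28, -16) = -16

-16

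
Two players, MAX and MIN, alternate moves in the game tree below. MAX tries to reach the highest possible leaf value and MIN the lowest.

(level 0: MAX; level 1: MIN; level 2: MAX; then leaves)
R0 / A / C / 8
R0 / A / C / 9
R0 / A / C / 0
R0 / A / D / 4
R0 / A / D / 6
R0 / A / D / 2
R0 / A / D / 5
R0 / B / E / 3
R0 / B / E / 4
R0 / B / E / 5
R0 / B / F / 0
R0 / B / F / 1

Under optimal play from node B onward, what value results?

E (MAX): max(3, 4, 5) = 5
F (MAX): max(0, 1) = 1
B (MIN): min(5, 1) = 1

1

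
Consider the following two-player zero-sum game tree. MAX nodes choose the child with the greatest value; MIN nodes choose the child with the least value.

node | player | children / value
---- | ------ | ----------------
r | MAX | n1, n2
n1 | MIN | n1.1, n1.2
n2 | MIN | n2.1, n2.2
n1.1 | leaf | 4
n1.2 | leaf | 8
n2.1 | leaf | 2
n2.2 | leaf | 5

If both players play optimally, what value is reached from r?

n1 (MIN): min(4, 8) = 4
n2 (MIN): min(2, 5) = 2
r (MAX): max(4, 2) = 4

4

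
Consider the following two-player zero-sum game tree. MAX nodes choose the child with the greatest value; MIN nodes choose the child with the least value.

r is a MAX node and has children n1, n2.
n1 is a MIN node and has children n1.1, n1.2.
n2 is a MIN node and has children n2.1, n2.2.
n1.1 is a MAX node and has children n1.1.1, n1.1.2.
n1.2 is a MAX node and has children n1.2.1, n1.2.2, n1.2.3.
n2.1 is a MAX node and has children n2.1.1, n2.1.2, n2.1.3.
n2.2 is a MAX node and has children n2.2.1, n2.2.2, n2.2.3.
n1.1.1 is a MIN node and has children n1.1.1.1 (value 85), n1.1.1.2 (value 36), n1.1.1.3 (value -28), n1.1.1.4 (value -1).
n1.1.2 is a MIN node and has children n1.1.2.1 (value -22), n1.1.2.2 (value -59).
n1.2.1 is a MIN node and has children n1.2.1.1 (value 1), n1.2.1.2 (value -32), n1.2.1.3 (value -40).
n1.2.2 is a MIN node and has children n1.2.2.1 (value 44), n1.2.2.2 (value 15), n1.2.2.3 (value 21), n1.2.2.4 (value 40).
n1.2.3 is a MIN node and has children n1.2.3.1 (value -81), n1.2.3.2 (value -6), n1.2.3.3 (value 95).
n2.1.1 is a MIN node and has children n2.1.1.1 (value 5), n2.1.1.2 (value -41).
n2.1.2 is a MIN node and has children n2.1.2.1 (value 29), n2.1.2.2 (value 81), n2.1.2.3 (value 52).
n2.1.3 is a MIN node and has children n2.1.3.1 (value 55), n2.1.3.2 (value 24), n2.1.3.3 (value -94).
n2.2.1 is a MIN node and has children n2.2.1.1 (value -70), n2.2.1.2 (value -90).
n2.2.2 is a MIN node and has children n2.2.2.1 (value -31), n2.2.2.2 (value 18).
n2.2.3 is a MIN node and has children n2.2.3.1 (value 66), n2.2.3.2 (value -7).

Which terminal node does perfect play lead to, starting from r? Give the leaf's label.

n1.1.1 (MIN): min(85, 36, -28, -1) = -28
n1.1.2 (MIN): min(-22, -59) = -59
n1.1 (MAX): max(-28, -59) = -28
n1.2.1 (MIN): min(1, -32, -40) = -40
n1.2.2 (MIN): min(44, 15, 21, 40) = 15
n1.2.3 (MIN): min(-81, -6, 95) = -81
n1.2 (MAX): max(-40, 15, -81) = 15
n1 (MIN): min(-28, 15) = -28
n2.1.1 (MIN): min(5, -41) = -41
n2.1.2 (MIN): min(29, 81, 52) = 29
n2.1.3 (MIN): min(55, 24, -94) = -94
n2.1 (MAX): max(-41, 29, -94) = 29
n2.2.1 (MIN): min(-70, -90) = -90
n2.2.2 (MIN): min(-31, 18) = -31
n2.2.3 (MIN): min(66, -7) = -7
n2.2 (MAX): max(-90, -31, -7) = -7
n2 (MIN): min(29, -7) = -7
r (MAX): max(-28, -7) = -7
At r, MAX picks n2 (highest: -7).
At n2, MIN picks n2.2 (lowest: -7).
At n2.2, MAX picks n2.2.3 (highest: -7).
At n2.2.3, MIN picks n2.2.3.2 (lowest: -7).
Terminal value -7.

n2.2.3.2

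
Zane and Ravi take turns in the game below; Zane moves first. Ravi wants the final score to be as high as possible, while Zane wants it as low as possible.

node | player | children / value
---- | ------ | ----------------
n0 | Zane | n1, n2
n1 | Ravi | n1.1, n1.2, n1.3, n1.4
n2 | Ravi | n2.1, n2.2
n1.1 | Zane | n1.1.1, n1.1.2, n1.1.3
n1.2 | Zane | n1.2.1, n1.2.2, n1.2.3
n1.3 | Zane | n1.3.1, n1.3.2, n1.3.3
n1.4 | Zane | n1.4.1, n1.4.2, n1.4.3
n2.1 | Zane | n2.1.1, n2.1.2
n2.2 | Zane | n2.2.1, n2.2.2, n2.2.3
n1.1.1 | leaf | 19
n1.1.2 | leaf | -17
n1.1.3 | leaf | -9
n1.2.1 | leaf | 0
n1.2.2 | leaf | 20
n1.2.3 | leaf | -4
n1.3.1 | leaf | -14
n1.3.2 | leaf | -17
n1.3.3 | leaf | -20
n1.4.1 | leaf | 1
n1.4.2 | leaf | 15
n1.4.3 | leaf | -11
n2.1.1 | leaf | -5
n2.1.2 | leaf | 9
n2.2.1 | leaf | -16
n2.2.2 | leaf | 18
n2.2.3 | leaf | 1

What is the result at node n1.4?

n1.4 (Zane): min(1, 15, -11) = -11

-11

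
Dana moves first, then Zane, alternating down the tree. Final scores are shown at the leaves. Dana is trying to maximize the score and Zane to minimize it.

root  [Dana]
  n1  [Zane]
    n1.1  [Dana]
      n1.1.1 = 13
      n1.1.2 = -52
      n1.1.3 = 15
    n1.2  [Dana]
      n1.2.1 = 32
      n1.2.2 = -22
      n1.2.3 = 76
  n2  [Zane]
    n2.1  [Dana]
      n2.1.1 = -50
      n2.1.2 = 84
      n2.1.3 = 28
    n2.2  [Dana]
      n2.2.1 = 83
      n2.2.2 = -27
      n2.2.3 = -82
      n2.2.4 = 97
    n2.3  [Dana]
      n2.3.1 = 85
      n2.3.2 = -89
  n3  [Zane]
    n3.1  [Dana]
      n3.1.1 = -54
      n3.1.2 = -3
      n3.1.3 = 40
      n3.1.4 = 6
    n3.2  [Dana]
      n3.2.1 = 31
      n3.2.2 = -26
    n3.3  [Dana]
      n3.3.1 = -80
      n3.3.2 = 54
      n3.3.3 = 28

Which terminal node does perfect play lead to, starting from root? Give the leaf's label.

n2.1.2

n1.1 (Dana): max(13, -52, 15) = 15
n1.2 (Dana): max(32, -22, 76) = 76
n1 (Zane): min(15, 76) = 15
n2.1 (Dana): max(-50, 84, 28) = 84
n2.2 (Dana): max(83, -27, -82, 97) = 97
n2.3 (Dana): max(85, -89) = 85
n2 (Zane): min(84, 97, 85) = 84
n3.1 (Dana): max(-54, -3, 40, 6) = 40
n3.2 (Dana): max(31, -26) = 31
n3.3 (Dana): max(-80, 54, 28) = 54
n3 (Zane): min(40, 31, 54) = 31
root (Dana): max(15, 84, 31) = 84
At root, Dana picks n2 (highest: 84).
At n2, Zane picks n2.1 (lowest: 84).
At n2.1, Dana picks n2.1.2 (highest: 84).
Terminal value 84.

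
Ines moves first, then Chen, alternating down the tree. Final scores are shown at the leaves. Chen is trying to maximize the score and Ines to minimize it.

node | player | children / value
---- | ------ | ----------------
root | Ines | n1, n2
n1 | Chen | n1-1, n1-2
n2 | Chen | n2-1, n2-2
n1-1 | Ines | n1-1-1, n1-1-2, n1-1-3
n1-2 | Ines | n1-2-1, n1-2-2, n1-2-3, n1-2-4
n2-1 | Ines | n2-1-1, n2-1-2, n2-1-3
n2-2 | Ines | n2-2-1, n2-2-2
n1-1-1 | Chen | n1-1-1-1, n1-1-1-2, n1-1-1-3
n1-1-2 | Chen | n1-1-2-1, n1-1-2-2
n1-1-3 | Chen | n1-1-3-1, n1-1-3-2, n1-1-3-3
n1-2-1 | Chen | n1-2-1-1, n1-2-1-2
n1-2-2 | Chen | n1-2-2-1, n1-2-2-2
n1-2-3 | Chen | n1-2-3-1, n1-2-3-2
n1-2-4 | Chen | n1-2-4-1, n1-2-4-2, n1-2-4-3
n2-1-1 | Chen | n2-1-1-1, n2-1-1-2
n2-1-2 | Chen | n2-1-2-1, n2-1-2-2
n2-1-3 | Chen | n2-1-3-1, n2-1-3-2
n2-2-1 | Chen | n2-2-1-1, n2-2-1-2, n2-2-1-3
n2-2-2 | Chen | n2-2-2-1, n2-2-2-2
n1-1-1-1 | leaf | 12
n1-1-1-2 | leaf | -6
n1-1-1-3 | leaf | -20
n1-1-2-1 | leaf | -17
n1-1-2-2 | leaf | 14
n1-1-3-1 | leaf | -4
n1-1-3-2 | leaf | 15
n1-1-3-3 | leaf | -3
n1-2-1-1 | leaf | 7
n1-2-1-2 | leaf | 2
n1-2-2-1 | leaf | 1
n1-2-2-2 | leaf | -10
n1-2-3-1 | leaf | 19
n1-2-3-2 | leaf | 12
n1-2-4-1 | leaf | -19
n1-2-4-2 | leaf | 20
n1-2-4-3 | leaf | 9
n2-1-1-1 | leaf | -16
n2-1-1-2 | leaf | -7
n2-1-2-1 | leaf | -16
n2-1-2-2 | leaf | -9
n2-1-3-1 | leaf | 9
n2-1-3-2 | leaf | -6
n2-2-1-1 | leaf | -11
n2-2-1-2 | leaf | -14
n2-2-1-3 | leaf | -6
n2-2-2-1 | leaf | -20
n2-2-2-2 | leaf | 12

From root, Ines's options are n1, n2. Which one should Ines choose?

n2

n1-1-1 (Chen): max(12, -6, -20) = 12
n1-1-2 (Chen): max(-17, 14) = 14
n1-1-3 (Chen): max(-4, 15, -3) = 15
n1-1 (Ines): min(12, 14, 15) = 12
n1-2-1 (Chen): max(7, 2) = 7
n1-2-2 (Chen): max(1, -10) = 1
n1-2-3 (Chen): max(19, 12) = 19
n1-2-4 (Chen): max(-19, 20, 9) = 20
n1-2 (Ines): min(7, 1, 19, 20) = 1
n1 (Chen): max(12, 1) = 12
n2-1-1 (Chen): max(-16, -7) = -7
n2-1-2 (Chen): max(-16, -9) = -9
n2-1-3 (Chen): max(9, -6) = 9
n2-1 (Ines): min(-7, -9, 9) = -9
n2-2-1 (Chen): max(-11, -14, -6) = -6
n2-2-2 (Chen): max(-20, 12) = 12
n2-2 (Ines): min(-6, 12) = -6
n2 (Chen): max(-9, -6) = -6
root (Ines): min(12, -6) = -6
Ines at root wants the lowest of {n1=12, n2=-6}, so chooses n2.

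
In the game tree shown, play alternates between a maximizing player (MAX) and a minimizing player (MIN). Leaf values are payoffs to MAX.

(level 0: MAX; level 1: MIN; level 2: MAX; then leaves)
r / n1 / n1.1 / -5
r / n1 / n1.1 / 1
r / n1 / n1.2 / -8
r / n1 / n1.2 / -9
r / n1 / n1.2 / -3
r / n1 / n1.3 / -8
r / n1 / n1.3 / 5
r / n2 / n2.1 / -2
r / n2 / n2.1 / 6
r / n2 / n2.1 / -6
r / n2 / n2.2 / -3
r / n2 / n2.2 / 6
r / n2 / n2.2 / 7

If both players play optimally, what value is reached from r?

6

n1.1 (MAX): max(-5, 1) = 1
n1.2 (MAX): max(-8, -9, -3) = -3
n1.3 (MAX): max(-8, 5) = 5
n1 (MIN): min(1, -3, 5) = -3
n2.1 (MAX): max(-2, 6, -6) = 6
n2.2 (MAX): max(-3, 6, 7) = 7
n2 (MIN): min(6, 7) = 6
r (MAX): max(-3, 6) = 6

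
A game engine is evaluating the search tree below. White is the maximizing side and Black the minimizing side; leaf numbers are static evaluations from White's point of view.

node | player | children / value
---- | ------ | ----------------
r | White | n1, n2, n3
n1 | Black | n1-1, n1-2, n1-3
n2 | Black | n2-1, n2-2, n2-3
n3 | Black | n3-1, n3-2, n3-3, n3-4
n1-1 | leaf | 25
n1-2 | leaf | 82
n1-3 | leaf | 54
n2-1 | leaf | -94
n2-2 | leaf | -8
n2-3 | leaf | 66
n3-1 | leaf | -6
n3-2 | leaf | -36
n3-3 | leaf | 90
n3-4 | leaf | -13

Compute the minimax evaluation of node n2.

-94

n2 (Black): min(-94, -8, 66) = -94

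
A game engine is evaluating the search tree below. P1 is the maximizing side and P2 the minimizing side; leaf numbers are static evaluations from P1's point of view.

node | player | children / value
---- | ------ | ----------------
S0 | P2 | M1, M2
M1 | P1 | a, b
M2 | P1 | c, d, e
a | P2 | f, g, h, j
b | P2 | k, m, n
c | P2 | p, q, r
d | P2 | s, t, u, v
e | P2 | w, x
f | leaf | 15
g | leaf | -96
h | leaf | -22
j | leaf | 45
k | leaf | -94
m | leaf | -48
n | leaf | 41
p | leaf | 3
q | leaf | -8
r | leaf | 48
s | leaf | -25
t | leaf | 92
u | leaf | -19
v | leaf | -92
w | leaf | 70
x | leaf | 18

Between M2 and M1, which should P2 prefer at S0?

c (P2): min(3, -8, 48) = -8
d (P2): min(-25, 92, -19, -92) = -92
e (P2): min(70, 18) = 18
M2 (P1): max(-8, -92, 18) = 18
a (P2): min(15, -96, -22, 45) = -96
b (P2): min(-94, -48, 41) = -94
M1 (P1): max(-96, -94) = -94
P2 prefers the lower value; M2=18, M1=-94. M1 is better since -94 < 18.

M1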